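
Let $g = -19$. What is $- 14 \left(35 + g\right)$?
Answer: $-224$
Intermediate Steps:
$- 14 \left(35 + g\right) = - 14 \left(35 - 19\right) = \left(-14\right) 16 = -224$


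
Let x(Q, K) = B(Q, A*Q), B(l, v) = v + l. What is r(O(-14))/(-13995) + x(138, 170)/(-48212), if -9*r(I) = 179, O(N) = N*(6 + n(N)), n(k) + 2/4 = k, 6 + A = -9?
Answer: 62993752/1518135615 ≈ 0.041494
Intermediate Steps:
A = -15 (A = -6 - 9 = -15)
n(k) = -½ + k
O(N) = N*(11/2 + N) (O(N) = N*(6 + (-½ + N)) = N*(11/2 + N))
r(I) = -179/9 (r(I) = -⅑*179 = -179/9)
B(l, v) = l + v
x(Q, K) = -14*Q (x(Q, K) = Q - 15*Q = -14*Q)
r(O(-14))/(-13995) + x(138, 170)/(-48212) = -179/9/(-13995) - 14*138/(-48212) = -179/9*(-1/13995) - 1932*(-1/48212) = 179/125955 + 483/12053 = 62993752/1518135615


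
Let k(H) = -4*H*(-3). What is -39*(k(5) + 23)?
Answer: -3237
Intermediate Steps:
k(H) = 12*H
-39*(k(5) + 23) = -39*(12*5 + 23) = -39*(60 + 23) = -39*83 = -3237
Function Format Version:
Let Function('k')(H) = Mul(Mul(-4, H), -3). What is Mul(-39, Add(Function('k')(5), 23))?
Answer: -3237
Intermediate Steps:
Function('k')(H) = Mul(12, H)
Mul(-39, Add(Function('k')(5), 23)) = Mul(-39, Add(Mul(12, 5), 23)) = Mul(-39, Add(60, 23)) = Mul(-39, 83) = -3237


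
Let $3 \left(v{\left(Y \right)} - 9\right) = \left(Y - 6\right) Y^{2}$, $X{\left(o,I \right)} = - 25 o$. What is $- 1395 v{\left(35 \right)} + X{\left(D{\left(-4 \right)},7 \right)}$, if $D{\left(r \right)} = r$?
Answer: $-16531580$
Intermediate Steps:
$v{\left(Y \right)} = 9 + \frac{Y^{2} \left(-6 + Y\right)}{3}$ ($v{\left(Y \right)} = 9 + \frac{\left(Y - 6\right) Y^{2}}{3} = 9 + \frac{\left(-6 + Y\right) Y^{2}}{3} = 9 + \frac{Y^{2} \left(-6 + Y\right)}{3}$)
$- 1395 v{\left(35 \right)} + X{\left(D{\left(-4 \right)},7 \right)} = - 1395 \left(9 - 2 \cdot 35^{2} + \frac{35^{3}}{3}\right) - -100 = - 1395 \left(9 - 2450 + \frac{1}{3} \cdot 42875\right) + 100 = - 1395 \left(9 - 2450 + \frac{42875}{3}\right) + 100 = \left(-1395\right) \frac{35552}{3} + 100 = -16531680 + 100 = -16531580$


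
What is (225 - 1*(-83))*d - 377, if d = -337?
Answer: -104173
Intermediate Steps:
(225 - 1*(-83))*d - 377 = (225 - 1*(-83))*(-337) - 377 = (225 + 83)*(-337) - 377 = 308*(-337) - 377 = -103796 - 377 = -104173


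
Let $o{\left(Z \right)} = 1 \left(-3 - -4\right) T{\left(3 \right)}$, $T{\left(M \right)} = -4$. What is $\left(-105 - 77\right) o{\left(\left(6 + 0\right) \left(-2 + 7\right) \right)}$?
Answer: $728$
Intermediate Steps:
$o{\left(Z \right)} = -4$ ($o{\left(Z \right)} = 1 \left(-3 - -4\right) \left(-4\right) = 1 \left(-3 + 4\right) \left(-4\right) = 1 \cdot 1 \left(-4\right) = 1 \left(-4\right) = -4$)
$\left(-105 - 77\right) o{\left(\left(6 + 0\right) \left(-2 + 7\right) \right)} = \left(-105 - 77\right) \left(-4\right) = \left(-182\right) \left(-4\right) = 728$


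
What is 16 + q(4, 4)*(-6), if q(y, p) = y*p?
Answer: -80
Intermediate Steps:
q(y, p) = p*y
16 + q(4, 4)*(-6) = 16 + (4*4)*(-6) = 16 + 16*(-6) = 16 - 96 = -80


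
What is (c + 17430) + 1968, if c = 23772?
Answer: 43170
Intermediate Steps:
(c + 17430) + 1968 = (23772 + 17430) + 1968 = 41202 + 1968 = 43170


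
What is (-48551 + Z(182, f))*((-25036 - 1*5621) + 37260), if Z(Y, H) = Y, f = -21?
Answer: -319380507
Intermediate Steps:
(-48551 + Z(182, f))*((-25036 - 1*5621) + 37260) = (-48551 + 182)*((-25036 - 1*5621) + 37260) = -48369*((-25036 - 5621) + 37260) = -48369*(-30657 + 37260) = -48369*6603 = -319380507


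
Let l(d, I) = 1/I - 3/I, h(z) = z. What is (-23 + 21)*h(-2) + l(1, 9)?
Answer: 34/9 ≈ 3.7778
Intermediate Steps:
l(d, I) = -2/I (l(d, I) = 1/I - 3/I = -2/I)
(-23 + 21)*h(-2) + l(1, 9) = (-23 + 21)*(-2) - 2/9 = -2*(-2) - 2*⅑ = 4 - 2/9 = 34/9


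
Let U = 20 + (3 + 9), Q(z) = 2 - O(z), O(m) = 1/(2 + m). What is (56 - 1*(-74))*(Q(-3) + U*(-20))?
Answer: -82810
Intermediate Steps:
Q(z) = 2 - 1/(2 + z)
U = 32 (U = 20 + 12 = 32)
(56 - 1*(-74))*(Q(-3) + U*(-20)) = (56 - 1*(-74))*((3 + 2*(-3))/(2 - 3) + 32*(-20)) = (56 + 74)*((3 - 6)/(-1) - 640) = 130*(-1*(-3) - 640) = 130*(3 - 640) = 130*(-637) = -82810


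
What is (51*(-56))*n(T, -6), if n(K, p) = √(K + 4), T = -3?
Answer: -2856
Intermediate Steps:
n(K, p) = √(4 + K)
(51*(-56))*n(T, -6) = (51*(-56))*√(4 - 3) = -2856*√1 = -2856*1 = -2856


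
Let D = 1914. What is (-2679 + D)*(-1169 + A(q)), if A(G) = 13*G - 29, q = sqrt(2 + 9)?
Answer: 916470 - 9945*sqrt(11) ≈ 8.8349e+5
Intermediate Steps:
q = sqrt(11) ≈ 3.3166
A(G) = -29 + 13*G
(-2679 + D)*(-1169 + A(q)) = (-2679 + 1914)*(-1169 + (-29 + 13*sqrt(11))) = -765*(-1198 + 13*sqrt(11)) = 916470 - 9945*sqrt(11)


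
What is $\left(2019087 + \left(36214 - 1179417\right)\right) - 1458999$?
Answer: $-583115$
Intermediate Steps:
$\left(2019087 + \left(36214 - 1179417\right)\right) - 1458999 = \left(2019087 - 1143203\right) - 1458999 = 875884 - 1458999 = -583115$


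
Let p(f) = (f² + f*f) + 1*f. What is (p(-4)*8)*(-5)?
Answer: -1120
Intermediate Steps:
p(f) = f + 2*f² (p(f) = (f² + f²) + f = 2*f² + f = f + 2*f²)
(p(-4)*8)*(-5) = (-4*(1 + 2*(-4))*8)*(-5) = (-4*(1 - 8)*8)*(-5) = (-4*(-7)*8)*(-5) = (28*8)*(-5) = 224*(-5) = -1120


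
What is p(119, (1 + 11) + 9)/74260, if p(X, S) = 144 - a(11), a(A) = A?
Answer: 133/74260 ≈ 0.0017910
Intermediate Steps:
p(X, S) = 133 (p(X, S) = 144 - 1*11 = 144 - 11 = 133)
p(119, (1 + 11) + 9)/74260 = 133/74260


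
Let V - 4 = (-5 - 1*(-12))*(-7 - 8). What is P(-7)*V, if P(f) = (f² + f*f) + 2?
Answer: -10100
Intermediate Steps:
P(f) = 2 + 2*f² (P(f) = (f² + f²) + 2 = 2*f² + 2 = 2 + 2*f²)
V = -101 (V = 4 + (-5 - 1*(-12))*(-7 - 8) = 4 + (-5 + 12)*(-15) = 4 + 7*(-15) = 4 - 105 = -101)
P(-7)*V = (2 + 2*(-7)²)*(-101) = (2 + 2*49)*(-101) = (2 + 98)*(-101) = 100*(-101) = -10100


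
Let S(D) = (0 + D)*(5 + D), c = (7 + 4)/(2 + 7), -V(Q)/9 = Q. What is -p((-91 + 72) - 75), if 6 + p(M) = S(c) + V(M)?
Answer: -68656/81 ≈ -847.60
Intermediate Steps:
V(Q) = -9*Q
c = 11/9 ≈ 1.2222
S(D) = D*(5 + D)
p(M) = 130/81 - 9*M (p(M) = -6 + (11*(5 + 11/9)/9 - 9*M) = -6 + ((11/9)*(56/9) - 9*M) = -6 + (616/81 - 9*M) = 130/81 - 9*M)
-p((-91 + 72) - 75) = -(130/81 - 9*((-91 + 72) - 75)) = -(130/81 - 9*(-19 - 75)) = -(130/81 - 9*(-94)) = -(130/81 + 846) = -1*68656/81 = -68656/81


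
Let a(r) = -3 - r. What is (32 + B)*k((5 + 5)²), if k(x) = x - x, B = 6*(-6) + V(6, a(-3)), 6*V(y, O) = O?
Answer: 0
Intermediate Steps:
V(y, O) = O/6
B = -36 (B = 6*(-6) + (-3 - 1*(-3))/6 = -36 + (-3 + 3)/6 = -36 + (⅙)*0 = -36 + 0 = -36)
k(x) = 0
(32 + B)*k((5 + 5)²) = (32 - 36)*0 = -4*0 = 0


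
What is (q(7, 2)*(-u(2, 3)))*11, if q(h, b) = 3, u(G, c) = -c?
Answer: 99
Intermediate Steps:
(q(7, 2)*(-u(2, 3)))*11 = (3*(-(-1)*3))*11 = (3*(-1*(-3)))*11 = (3*3)*11 = 9*11 = 99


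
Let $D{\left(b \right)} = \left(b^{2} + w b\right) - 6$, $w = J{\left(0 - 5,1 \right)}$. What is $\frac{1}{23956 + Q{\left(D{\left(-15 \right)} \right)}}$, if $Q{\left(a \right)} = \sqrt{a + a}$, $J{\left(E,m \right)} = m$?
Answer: $\frac{5989}{143472382} - \frac{\sqrt{102}}{286944764} \approx 4.1708 \cdot 10^{-5}$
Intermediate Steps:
$w = 1$
$D{\left(b \right)} = -6 + b + b^{2}$ ($D{\left(b \right)} = \left(b^{2} + 1 b\right) - 6 = \left(b^{2} + b\right) - 6 = \left(b + b^{2}\right) - 6 = -6 + b + b^{2}$)
$Q{\left(a \right)} = \sqrt{2} \sqrt{a}$ ($Q{\left(a \right)} = \sqrt{2 a} = \sqrt{2} \sqrt{a}$)
$\frac{1}{23956 + Q{\left(D{\left(-15 \right)} \right)}} = \frac{1}{23956 + \sqrt{2} \sqrt{-6 - 15 + \left(-15\right)^{2}}} = \frac{1}{23956 + \sqrt{2} \sqrt{-6 - 15 + 225}} = \frac{1}{23956 + \sqrt{2} \sqrt{204}} = \frac{1}{23956 + \sqrt{2} \cdot 2 \sqrt{51}} = \frac{1}{23956 + 2 \sqrt{102}}$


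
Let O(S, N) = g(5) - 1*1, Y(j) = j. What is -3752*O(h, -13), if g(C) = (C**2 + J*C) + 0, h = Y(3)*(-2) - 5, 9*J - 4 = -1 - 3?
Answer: -90048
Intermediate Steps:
J = 0 (J = 4/9 + (-1 - 3)/9 = 4/9 + (1/9)*(-4) = 4/9 - 4/9 = 0)
h = -11 (h = 3*(-2) - 5 = -6 - 5 = -11)
g(C) = C**2 (g(C) = (C**2 + 0*C) + 0 = (C**2 + 0) + 0 = C**2 + 0 = C**2)
O(S, N) = 24 (O(S, N) = 5**2 - 1*1 = 25 - 1 = 24)
-3752*O(h, -13) = -3752*24 = -90048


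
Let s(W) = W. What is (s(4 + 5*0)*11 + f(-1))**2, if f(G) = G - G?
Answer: 1936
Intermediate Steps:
f(G) = 0
(s(4 + 5*0)*11 + f(-1))**2 = ((4 + 5*0)*11 + 0)**2 = ((4 + 0)*11 + 0)**2 = (4*11 + 0)**2 = (44 + 0)**2 = 44**2 = 1936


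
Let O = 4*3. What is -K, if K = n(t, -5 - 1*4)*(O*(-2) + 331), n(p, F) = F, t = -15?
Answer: 2763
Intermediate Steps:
O = 12
K = -2763 (K = (-5 - 1*4)*(12*(-2) + 331) = (-5 - 4)*(-24 + 331) = -9*307 = -2763)
-K = -1*(-2763) = 2763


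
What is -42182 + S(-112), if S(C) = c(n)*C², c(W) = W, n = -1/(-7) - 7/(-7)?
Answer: -27846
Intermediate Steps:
n = 8/7 (n = -1*(-⅐) - 7*(-⅐) = ⅐ + 1 = 8/7 ≈ 1.1429)
S(C) = 8*C²/7
-42182 + S(-112) = -42182 + (8/7)*(-112)² = -42182 + (8/7)*12544 = -42182 + 14336 = -27846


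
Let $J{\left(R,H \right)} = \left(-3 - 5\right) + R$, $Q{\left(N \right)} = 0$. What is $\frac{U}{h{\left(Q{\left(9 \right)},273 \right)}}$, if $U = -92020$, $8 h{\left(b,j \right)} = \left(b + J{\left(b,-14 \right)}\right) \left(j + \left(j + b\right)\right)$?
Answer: $\frac{46010}{273} \approx 168.53$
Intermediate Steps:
$J{\left(R,H \right)} = -8 + R$
$h{\left(b,j \right)} = \frac{\left(-8 + 2 b\right) \left(b + 2 j\right)}{8}$ ($h{\left(b,j \right)} = \frac{\left(b + \left(-8 + b\right)\right) \left(j + \left(j + b\right)\right)}{8} = \frac{\left(-8 + 2 b\right) \left(j + \left(b + j\right)\right)}{8} = \frac{\left(-8 + 2 b\right) \left(b + 2 j\right)}{8}$)
$\frac{U}{h{\left(Q{\left(9 \right)},273 \right)}} = - \frac{92020}{\left(-1\right) 0 - 546 + \frac{0^{2}}{4} + \frac{1}{2} \cdot 0 \cdot 273} = - \frac{92020}{0 - 546 + \frac{1}{4} \cdot 0 + 0} = - \frac{92020}{0 - 546 + 0 + 0} = - \frac{92020}{-546} = \left(-92020\right) \left(- \frac{1}{546}\right) = \frac{46010}{273}$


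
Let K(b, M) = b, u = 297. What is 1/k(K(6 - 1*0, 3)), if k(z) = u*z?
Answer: 1/1782 ≈ 0.00056117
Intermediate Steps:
k(z) = 297*z
1/k(K(6 - 1*0, 3)) = 1/(297*(6 - 1*0)) = 1/(297*(6 + 0)) = 1/(297*6) = 1/1782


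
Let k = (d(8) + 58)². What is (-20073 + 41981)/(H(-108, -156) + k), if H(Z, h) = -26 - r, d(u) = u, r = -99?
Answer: 21908/4429 ≈ 4.9465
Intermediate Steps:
k = 4356 (k = (8 + 58)² = 66² = 4356)
H(Z, h) = 73 (H(Z, h) = -26 - 1*(-99) = -26 + 99 = 73)
(-20073 + 41981)/(H(-108, -156) + k) = (-20073 + 41981)/(73 + 4356) = 21908/4429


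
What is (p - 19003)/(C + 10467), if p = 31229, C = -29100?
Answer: -12226/18633 ≈ -0.65615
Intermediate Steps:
(p - 19003)/(C + 10467) = (31229 - 19003)/(-29100 + 10467) = 12226/(-18633) = 12226*(-1/18633) = -12226/18633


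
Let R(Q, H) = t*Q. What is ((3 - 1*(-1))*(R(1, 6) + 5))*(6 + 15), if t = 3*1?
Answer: 672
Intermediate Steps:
t = 3
R(Q, H) = 3*Q
((3 - 1*(-1))*(R(1, 6) + 5))*(6 + 15) = ((3 - 1*(-1))*(3*1 + 5))*(6 + 15) = ((3 + 1)*(3 + 5))*21 = (4*8)*21 = 32*21 = 672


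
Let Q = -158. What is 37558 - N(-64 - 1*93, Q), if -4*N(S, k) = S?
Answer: 150075/4 ≈ 37519.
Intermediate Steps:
N(S, k) = -S/4
37558 - N(-64 - 1*93, Q) = 37558 - (-1)*(-64 - 1*93)/4 = 37558 - (-1)*(-64 - 93)/4 = 37558 - (-1)*(-157)/4 = 37558 - 1*157/4 = 37558 - 157/4 = 150075/4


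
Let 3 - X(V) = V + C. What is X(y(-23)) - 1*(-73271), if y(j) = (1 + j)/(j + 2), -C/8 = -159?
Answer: 1512020/21 ≈ 72001.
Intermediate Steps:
C = 1272 (C = -8*(-159) = 1272)
y(j) = (1 + j)/(2 + j)
X(V) = -1269 - V (X(V) = 3 - (V + 1272) = 3 - (1272 + V) = 3 + (-1272 - V) = -1269 - V)
X(y(-23)) - 1*(-73271) = (-1269 - (1 - 23)/(2 - 23)) - 1*(-73271) = (-1269 - (-22)/(-21)) + 73271 = (-1269 - (-1)*(-22)/21) + 73271 = (-1269 - 1*22/21) + 73271 = (-1269 - 22/21) + 73271 = -26671/21 + 73271 = 1512020/21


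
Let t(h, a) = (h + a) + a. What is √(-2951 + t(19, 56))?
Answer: 2*I*√705 ≈ 53.104*I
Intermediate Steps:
t(h, a) = h + 2*a (t(h, a) = (a + h) + a = h + 2*a)
√(-2951 + t(19, 56)) = √(-2951 + (19 + 2*56)) = √(-2951 + (19 + 112)) = √(-2951 + 131) = √(-2820) = 2*I*√705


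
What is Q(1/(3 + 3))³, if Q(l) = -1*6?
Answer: -216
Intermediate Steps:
Q(l) = -6
Q(1/(3 + 3))³ = (-6)³ = -216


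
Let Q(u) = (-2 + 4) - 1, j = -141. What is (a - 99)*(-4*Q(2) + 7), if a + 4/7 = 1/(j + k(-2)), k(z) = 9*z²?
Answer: -10456/35 ≈ -298.74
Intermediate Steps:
Q(u) = 1 (Q(u) = 2 - 1 = 1)
a = -61/105 (a = -4/7 + 1/(-141 + 9*(-2)²) = -4/7 + 1/(-141 + 9*4) = -4/7 + 1/(-141 + 36) = -4/7 + 1/(-105) = -4/7 - 1/105 = -61/105 ≈ -0.58095)
(a - 99)*(-4*Q(2) + 7) = (-61/105 - 99)*(-4*1 + 7) = -10456*(-4 + 7)/105 = -10456/105*3 = -10456/35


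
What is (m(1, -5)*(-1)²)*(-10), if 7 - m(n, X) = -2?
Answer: -90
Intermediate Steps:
m(n, X) = 9 (m(n, X) = 7 - 1*(-2) = 7 + 2 = 9)
(m(1, -5)*(-1)²)*(-10) = (9*(-1)²)*(-10) = (9*1)*(-10) = 9*(-10) = -90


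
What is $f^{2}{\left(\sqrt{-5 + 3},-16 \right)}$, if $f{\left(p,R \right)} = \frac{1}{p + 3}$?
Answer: $\frac{1}{\left(3 + i \sqrt{2}\right)^{2}} \approx 0.057851 - 0.070126 i$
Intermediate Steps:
$f{\left(p,R \right)} = \frac{1}{3 + p}$
$f^{2}{\left(\sqrt{-5 + 3},-16 \right)} = \left(\frac{1}{3 + \sqrt{-5 + 3}}\right)^{2} = \left(\frac{1}{3 + \sqrt{-2}}\right)^{2} = \left(\frac{1}{3 + i \sqrt{2}}\right)^{2} = \frac{1}{\left(3 + i \sqrt{2}\right)^{2}}$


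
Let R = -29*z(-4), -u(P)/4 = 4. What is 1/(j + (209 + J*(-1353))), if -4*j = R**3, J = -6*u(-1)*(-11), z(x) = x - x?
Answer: 1/1428977 ≈ 6.9980e-7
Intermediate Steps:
u(P) = -16 (u(P) = -4*4 = -16)
z(x) = 0
J = -1056 (J = -6*(-16)*(-11) = 96*(-11) = -1056)
R = 0 (R = -29*0 = 0)
j = 0 (j = -1/4*0**3 = -1/4*0 = 0)
1/(j + (209 + J*(-1353))) = 1/(0 + (209 - 1056*(-1353))) = 1/(0 + (209 + 1428768)) = 1/(0 + 1428977) = 1/1428977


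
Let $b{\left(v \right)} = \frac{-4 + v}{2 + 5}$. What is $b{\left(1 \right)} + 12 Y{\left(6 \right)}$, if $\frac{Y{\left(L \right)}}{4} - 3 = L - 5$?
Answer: $\frac{1341}{7} \approx 191.57$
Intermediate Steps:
$Y{\left(L \right)} = -8 + 4 L$ ($Y{\left(L \right)} = 12 + 4 \left(L - 5\right) = 12 + 4 \left(-5 + L\right) = 12 + \left(-20 + 4 L\right) = -8 + 4 L$)
$b{\left(v \right)} = - \frac{4}{7} + \frac{v}{7}$ ($b{\left(v \right)} = \frac{-4 + v}{7} = \left(-4 + v\right) \frac{1}{7} = - \frac{4}{7} + \frac{v}{7}$)
$b{\left(1 \right)} + 12 Y{\left(6 \right)} = \left(- \frac{4}{7} + \frac{1}{7} \cdot 1\right) + 12 \left(-8 + 4 \cdot 6\right) = \left(- \frac{4}{7} + \frac{1}{7}\right) + 12 \left(-8 + 24\right) = - \frac{3}{7} + 12 \cdot 16 = - \frac{3}{7} + 192 = \frac{1341}{7}$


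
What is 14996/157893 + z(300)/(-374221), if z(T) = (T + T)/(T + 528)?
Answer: 43023061706/452999385373 ≈ 0.094974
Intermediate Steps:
z(T) = 2*T/(528 + T) (z(T) = (2*T)/(528 + T) = 2*T/(528 + T))
14996/157893 + z(300)/(-374221) = 14996/157893 + (2*300/(528 + 300))/(-374221) = 14996*(1/157893) + (2*300/828)*(-1/374221) = 14996/157893 + (2*300*(1/828))*(-1/374221) = 14996/157893 + (50/69)*(-1/374221) = 14996/157893 - 50/25821249 = 43023061706/452999385373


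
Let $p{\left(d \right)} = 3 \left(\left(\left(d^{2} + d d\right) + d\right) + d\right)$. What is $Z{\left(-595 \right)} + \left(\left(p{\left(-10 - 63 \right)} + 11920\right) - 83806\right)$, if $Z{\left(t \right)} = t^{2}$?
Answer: $313675$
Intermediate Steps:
$p{\left(d \right)} = 6 d + 6 d^{2}$ ($p{\left(d \right)} = 3 \left(\left(\left(d^{2} + d^{2}\right) + d\right) + d\right) = 3 \left(\left(2 d^{2} + d\right) + d\right) = 3 \left(\left(d + 2 d^{2}\right) + d\right) = 3 \left(2 d + 2 d^{2}\right) = 6 d + 6 d^{2}$)
$Z{\left(-595 \right)} + \left(\left(p{\left(-10 - 63 \right)} + 11920\right) - 83806\right) = \left(-595\right)^{2} - \left(71886 - 6 \left(-10 - 63\right) \left(1 - 73\right)\right) = 354025 - \left(71886 - 6 \left(-10 - 63\right) \left(1 - 73\right)\right) = 354025 - \left(71886 + 438 \left(1 - 73\right)\right) = 354025 - \left(71886 - 31536\right) = 354025 + \left(\left(31536 + 11920\right) - 83806\right) = 354025 + \left(43456 - 83806\right) = 354025 - 40350 = 313675$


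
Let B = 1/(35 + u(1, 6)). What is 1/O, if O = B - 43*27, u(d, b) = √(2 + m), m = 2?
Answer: -37/42956 ≈ -0.00086135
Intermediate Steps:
u(d, b) = 2 (u(d, b) = √(2 + 2) = √4 = 2)
B = 1/37 (B = 1/(35 + 2) = 1/37 ≈ 0.027027)
O = -42956/37 (O = 1/37 - 43*27 = 1/37 - 1161 = -42956/37 ≈ -1161.0)
1/O = 1/(-42956/37) = -37/42956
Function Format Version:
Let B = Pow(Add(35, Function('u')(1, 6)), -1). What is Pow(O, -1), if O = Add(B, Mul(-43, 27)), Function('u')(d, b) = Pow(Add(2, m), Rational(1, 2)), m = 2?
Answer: Rational(-37, 42956) ≈ -0.00086135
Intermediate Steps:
Function('u')(d, b) = 2 (Function('u')(d, b) = Pow(Add(2, 2), Rational(1, 2)) = Pow(4, Rational(1, 2)) = 2)
B = Rational(1, 37) (B = Pow(Add(35, 2), -1) = Pow(37, -1) = Rational(1, 37) ≈ 0.027027)
O = Rational(-42956, 37) (O = Add(Rational(1, 37), Mul(-43, 27)) = Add(Rational(1, 37), -1161) = Rational(-42956, 37) ≈ -1161.0)
Pow(O, -1) = Pow(Rational(-42956, 37), -1) = Rational(-37, 42956)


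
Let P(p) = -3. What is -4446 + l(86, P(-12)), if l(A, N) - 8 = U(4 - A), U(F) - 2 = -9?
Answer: -4445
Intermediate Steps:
U(F) = -7 (U(F) = 2 - 9 = -7)
l(A, N) = 1 (l(A, N) = 8 - 7 = 1)
-4446 + l(86, P(-12)) = -4446 + 1 = -4445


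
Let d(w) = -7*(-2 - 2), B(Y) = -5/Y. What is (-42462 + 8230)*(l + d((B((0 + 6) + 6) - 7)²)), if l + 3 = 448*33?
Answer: -506941688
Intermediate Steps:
l = 14781 (l = -3 + 448*33 = -3 + 14784 = 14781)
d(w) = 28 (d(w) = -7*(-4) = 28)
(-42462 + 8230)*(l + d((B((0 + 6) + 6) - 7)²)) = (-42462 + 8230)*(14781 + 28) = -34232*14809 = -506941688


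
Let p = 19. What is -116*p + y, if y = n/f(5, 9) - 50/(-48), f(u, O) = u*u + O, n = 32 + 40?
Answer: -897943/408 ≈ -2200.8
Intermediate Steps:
n = 72
f(u, O) = O + u**2 (f(u, O) = u**2 + O = O + u**2)
y = 1289/408 (y = 72/(9 + 5**2) - 50/(-48) = 72/(9 + 25) - 50*(-1/48) = 72/34 + 25/24 = 72*(1/34) + 25/24 = 36/17 + 25/24 = 1289/408 ≈ 3.1593)
-116*p + y = -116*19 + 1289/408 = -2204 + 1289/408 = -897943/408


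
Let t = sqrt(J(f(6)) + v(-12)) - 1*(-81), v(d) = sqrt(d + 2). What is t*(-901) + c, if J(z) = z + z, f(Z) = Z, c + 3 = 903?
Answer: -72081 - 901*sqrt(12 + I*sqrt(10)) ≈ -75229.0 - 407.78*I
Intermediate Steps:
c = 900 (c = -3 + 903 = 900)
v(d) = sqrt(2 + d)
J(z) = 2*z
t = 81 + sqrt(12 + I*sqrt(10)) (t = sqrt(2*6 + sqrt(2 - 12)) - 1*(-81) = sqrt(12 + sqrt(-10)) + 81 = sqrt(12 + I*sqrt(10)) + 81 = 81 + sqrt(12 + I*sqrt(10)) ≈ 84.494 + 0.45259*I)
t*(-901) + c = (81 + sqrt(12 + I*sqrt(10)))*(-901) + 900 = (-72981 - 901*sqrt(12 + I*sqrt(10))) + 900 = -72081 - 901*sqrt(12 + I*sqrt(10))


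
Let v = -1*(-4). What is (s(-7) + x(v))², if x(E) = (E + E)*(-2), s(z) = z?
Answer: 529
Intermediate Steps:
v = 4
x(E) = -4*E (x(E) = (2*E)*(-2) = -4*E)
(s(-7) + x(v))² = (-7 - 4*4)² = (-7 - 16)² = (-23)² = 529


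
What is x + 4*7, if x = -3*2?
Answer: 22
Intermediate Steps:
x = -6
x + 4*7 = -6 + 4*7 = -6 + 28 = 22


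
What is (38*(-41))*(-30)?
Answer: 46740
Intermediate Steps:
(38*(-41))*(-30) = -1558*(-30) = 46740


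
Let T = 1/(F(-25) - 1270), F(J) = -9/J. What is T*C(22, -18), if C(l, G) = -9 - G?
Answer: -225/31741 ≈ -0.0070886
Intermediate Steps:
T = -25/31741 (T = 1/(-9/(-25) - 1270) = 1/(-9*(-1/25) - 1270) = 1/(9/25 - 1270) = 1/(-31741/25) = -25/31741 ≈ -0.00078763)
T*C(22, -18) = -25*(-9 - 1*(-18))/31741 = -25*(-9 + 18)/31741 = -25/31741*9 = -225/31741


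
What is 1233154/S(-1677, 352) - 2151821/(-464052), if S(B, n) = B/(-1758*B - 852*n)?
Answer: -903674130661027/464052 ≈ -1.9474e+9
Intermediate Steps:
1233154/S(-1677, 352) - 2151821/(-464052) = 1233154/((-1*(-1677)/(852*352 + 1758*(-1677)))) - 2151821/(-464052) = 1233154/((-1*(-1677)/(299904 - 2948166))) - 2151821*(-1/464052) = 1233154/((-1*(-1677)/(-2648262))) + 2151821/464052 = 1233154/((-1*(-1677)*(-1/2648262))) + 2151821/464052 = 1233154/(-559/882754) + 2151821/464052 = 1233154*(-882754/559) + 2151821/464052 = -1947355324 + 2151821/464052 = -903674130661027/464052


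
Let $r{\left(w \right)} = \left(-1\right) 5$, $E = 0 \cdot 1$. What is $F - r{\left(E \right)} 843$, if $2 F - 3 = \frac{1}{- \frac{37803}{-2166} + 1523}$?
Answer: $\frac{9379242353}{2224414} \approx 4216.5$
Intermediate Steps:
$E = 0$
$r{\left(w \right)} = -5$
$F = \frac{3337343}{2224414}$ ($F = \frac{3}{2} + \frac{1}{2 \left(- \frac{37803}{-2166} + 1523\right)} = \frac{3}{2} + \frac{1}{2 \left(\left(-37803\right) \left(- \frac{1}{2166}\right) + 1523\right)} = \frac{3}{2} + \frac{1}{2 \left(\frac{12601}{722} + 1523\right)} = \frac{3}{2} + \frac{1}{2 \cdot \frac{1112207}{722}} = \frac{3}{2} + \frac{1}{2} \cdot \frac{722}{1112207} = \frac{3}{2} + \frac{361}{1112207} = \frac{3337343}{2224414} \approx 1.5003$)
$F - r{\left(E \right)} 843 = \frac{3337343}{2224414} - \left(-5\right) 843 = \frac{3337343}{2224414} - -4215 = \frac{3337343}{2224414} + 4215 = \frac{9379242353}{2224414}$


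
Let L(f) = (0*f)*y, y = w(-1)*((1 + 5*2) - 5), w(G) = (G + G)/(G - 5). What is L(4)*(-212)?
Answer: 0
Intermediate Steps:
w(G) = 2*G/(-5 + G) (w(G) = (2*G)/(-5 + G) = 2*G/(-5 + G))
y = 2 (y = (2*(-1)/(-5 - 1))*((1 + 5*2) - 5) = (2*(-1)/(-6))*((1 + 10) - 5) = (2*(-1)*(-⅙))*(11 - 5) = (⅓)*6 = 2)
L(f) = 0 (L(f) = (0*f)*2 = 0*2 = 0)
L(4)*(-212) = 0*(-212) = 0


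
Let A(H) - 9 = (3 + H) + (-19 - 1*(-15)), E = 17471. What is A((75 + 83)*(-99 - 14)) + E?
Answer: -375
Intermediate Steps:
A(H) = 8 + H (A(H) = 9 + ((3 + H) + (-19 - 1*(-15))) = 9 + ((3 + H) + (-19 + 15)) = 9 + ((3 + H) - 4) = 9 + (-1 + H) = 8 + H)
A((75 + 83)*(-99 - 14)) + E = (8 + (75 + 83)*(-99 - 14)) + 17471 = (8 + 158*(-113)) + 17471 = (8 - 17854) + 17471 = -17846 + 17471 = -375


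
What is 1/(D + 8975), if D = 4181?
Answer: 1/13156 ≈ 7.6011e-5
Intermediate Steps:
1/(D + 8975) = 1/(4181 + 8975) = 1/13156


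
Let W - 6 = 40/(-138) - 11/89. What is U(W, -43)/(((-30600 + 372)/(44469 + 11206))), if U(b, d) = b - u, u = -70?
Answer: -25843054475/185630148 ≈ -139.22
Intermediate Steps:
W = 34307/6141 (W = 6 + (40/(-138) - 11/89) = 6 + (40*(-1/138) - 11*1/89) = 6 + (-20/69 - 11/89) = 6 - 2539/6141 = 34307/6141 ≈ 5.5865)
U(b, d) = 70 + b (U(b, d) = b - 1*(-70) = b + 70 = 70 + b)
U(W, -43)/(((-30600 + 372)/(44469 + 11206))) = (70 + 34307/6141)/(((-30600 + 372)/(44469 + 11206))) = 464177/(6141*((-30228/55675))) = 464177/(6141*((-30228*1/55675))) = 464177/(6141*(-30228/55675)) = (464177/6141)*(-55675/30228) = -25843054475/185630148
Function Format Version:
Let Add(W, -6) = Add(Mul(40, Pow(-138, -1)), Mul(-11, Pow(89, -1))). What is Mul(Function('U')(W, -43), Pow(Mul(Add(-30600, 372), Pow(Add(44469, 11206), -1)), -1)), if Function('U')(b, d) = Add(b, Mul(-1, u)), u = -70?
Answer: Rational(-25843054475, 185630148) ≈ -139.22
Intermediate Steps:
W = Rational(34307, 6141) (W = Add(6, Add(Mul(40, Pow(-138, -1)), Mul(-11, Pow(89, -1)))) = Add(6, Add(Mul(40, Rational(-1, 138)), Mul(-11, Rational(1, 89)))) = Add(6, Add(Rational(-20, 69), Rational(-11, 89))) = Add(6, Rational(-2539, 6141)) = Rational(34307, 6141) ≈ 5.5865)
Function('U')(b, d) = Add(70, b) (Function('U')(b, d) = Add(b, Mul(-1, -70)) = Add(b, 70) = Add(70, b))
Mul(Function('U')(W, -43), Pow(Mul(Add(-30600, 372), Pow(Add(44469, 11206), -1)), -1)) = Mul(Add(70, Rational(34307, 6141)), Pow(Mul(Add(-30600, 372), Pow(Add(44469, 11206), -1)), -1)) = Mul(Rational(464177, 6141), Pow(Mul(-30228, Pow(55675, -1)), -1)) = Mul(Rational(464177, 6141), Pow(Mul(-30228, Rational(1, 55675)), -1)) = Mul(Rational(464177, 6141), Pow(Rational(-30228, 55675), -1)) = Mul(Rational(464177, 6141), Rational(-55675, 30228)) = Rational(-25843054475, 185630148)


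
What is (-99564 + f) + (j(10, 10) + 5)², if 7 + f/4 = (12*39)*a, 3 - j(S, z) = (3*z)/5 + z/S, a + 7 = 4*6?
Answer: -67767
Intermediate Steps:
a = 17 (a = -7 + 4*6 = -7 + 24 = 17)
j(S, z) = 3 - 3*z/5 - z/S (j(S, z) = 3 - ((3*z)/5 + z/S) = 3 - ((3*z)*(⅕) + z/S) = 3 - (3*z/5 + z/S) = 3 + (-3*z/5 - z/S) = 3 - 3*z/5 - z/S)
f = 31796 (f = -28 + 4*((12*39)*17) = -28 + 4*(468*17) = -28 + 4*7956 = -28 + 31824 = 31796)
(-99564 + f) + (j(10, 10) + 5)² = (-99564 + 31796) + ((3 - ⅗*10 - 1*10/10) + 5)² = -67768 + ((3 - 6 - 1*10*⅒) + 5)² = -67768 + ((3 - 6 - 1) + 5)² = -67768 + (-4 + 5)² = -67768 + 1² = -67768 + 1 = -67767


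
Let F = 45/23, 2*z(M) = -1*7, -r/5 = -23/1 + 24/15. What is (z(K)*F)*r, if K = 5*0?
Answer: -33705/46 ≈ -732.72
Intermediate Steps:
r = 107 (r = -5*(-23/1 + 24/15) = -5*(-23*1 + 24*(1/15)) = -5*(-23 + 8/5) = -5*(-107/5) = 107)
K = 0
z(M) = -7/2 (z(M) = (-1*7)/2 = (½)*(-7) = -7/2)
F = 45/23 (F = 45*(1/23) = 45/23 ≈ 1.9565)
(z(K)*F)*r = -7/2*45/23*107 = -315/46*107 = -33705/46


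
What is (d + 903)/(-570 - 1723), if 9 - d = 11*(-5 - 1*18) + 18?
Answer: -1147/2293 ≈ -0.50022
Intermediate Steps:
d = 244 (d = 9 - (11*(-5 - 1*18) + 18) = 9 - (11*(-5 - 18) + 18) = 9 - (11*(-23) + 18) = 9 - (-253 + 18) = 9 - 1*(-235) = 9 + 235 = 244)
(d + 903)/(-570 - 1723) = (244 + 903)/(-570 - 1723) = 1147/(-2293) = 1147*(-1/2293) = -1147/2293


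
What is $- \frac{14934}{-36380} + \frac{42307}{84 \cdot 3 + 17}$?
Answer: $\frac{771572953}{4893110} \approx 157.69$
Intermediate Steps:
$- \frac{14934}{-36380} + \frac{42307}{84 \cdot 3 + 17} = \left(-14934\right) \left(- \frac{1}{36380}\right) + \frac{42307}{252 + 17} = \frac{7467}{18190} + \frac{42307}{269} = \frac{771572953}{4893110}$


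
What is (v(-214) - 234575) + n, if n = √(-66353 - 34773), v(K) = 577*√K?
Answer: -234575 + I*√101126 + 577*I*√214 ≈ -2.3458e+5 + 8758.8*I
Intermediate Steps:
n = I*√101126 (n = √(-101126) = I*√101126 ≈ 318.0*I)
(v(-214) - 234575) + n = (577*√(-214) - 234575) + I*√101126 = (577*(I*√214) - 234575) + I*√101126 = (577*I*√214 - 234575) + I*√101126 = (-234575 + 577*I*√214) + I*√101126 = -234575 + I*√101126 + 577*I*√214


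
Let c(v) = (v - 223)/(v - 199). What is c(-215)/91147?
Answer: 73/6289143 ≈ 1.1607e-5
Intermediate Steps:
c(v) = (-223 + v)/(-199 + v)
c(-215)/91147 = ((-223 - 215)/(-199 - 215))/91147 = (-438/(-414))*(1/91147) = -1/414*(-438)*(1/91147) = (73/69)*(1/91147) = 73/6289143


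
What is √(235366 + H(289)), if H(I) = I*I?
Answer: √318887 ≈ 564.70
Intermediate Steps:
H(I) = I²
√(235366 + H(289)) = √(235366 + 289²) = √(235366 + 83521) = √318887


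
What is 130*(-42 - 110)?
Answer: -19760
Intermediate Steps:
130*(-42 - 110) = 130*(-152) = -19760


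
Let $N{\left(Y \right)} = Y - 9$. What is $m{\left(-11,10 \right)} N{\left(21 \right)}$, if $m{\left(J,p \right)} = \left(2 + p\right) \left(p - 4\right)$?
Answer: $864$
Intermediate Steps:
$N{\left(Y \right)} = -9 + Y$ ($N{\left(Y \right)} = Y - 9 = -9 + Y$)
$m{\left(J,p \right)} = \left(-4 + p\right) \left(2 + p\right)$ ($m{\left(J,p \right)} = \left(2 + p\right) \left(-4 + p\right) = \left(-4 + p\right) \left(2 + p\right)$)
$m{\left(-11,10 \right)} N{\left(21 \right)} = \left(-8 + 10^{2} - 20\right) \left(-9 + 21\right) = \left(-8 + 100 - 20\right) 12 = 72 \cdot 12 = 864$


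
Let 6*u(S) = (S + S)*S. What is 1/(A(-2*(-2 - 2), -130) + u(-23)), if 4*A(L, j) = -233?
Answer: 12/1417 ≈ 0.0084686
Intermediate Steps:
u(S) = S²/3 (u(S) = ((S + S)*S)/6 = ((2*S)*S)/6 = (2*S²)/6 = S²/3)
A(L, j) = -233/4 (A(L, j) = (¼)*(-233) = -233/4)
1/(A(-2*(-2 - 2), -130) + u(-23)) = 1/(-233/4 + (⅓)*(-23)²) = 1/(-233/4 + (⅓)*529) = 1/(-233/4 + 529/3) = 1/(1417/12) = 12/1417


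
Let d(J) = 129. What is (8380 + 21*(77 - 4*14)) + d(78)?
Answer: 8950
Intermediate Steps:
(8380 + 21*(77 - 4*14)) + d(78) = (8380 + 21*(77 - 4*14)) + 129 = (8380 + 21*(77 - 56)) + 129 = (8380 + 21*21) + 129 = (8380 + 441) + 129 = 8821 + 129 = 8950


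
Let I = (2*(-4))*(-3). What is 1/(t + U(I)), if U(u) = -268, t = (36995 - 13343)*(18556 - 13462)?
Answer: 1/120483020 ≈ 8.2999e-9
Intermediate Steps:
t = 120483288 (t = 23652*5094 = 120483288)
I = 24 (I = -8*(-3) = 24)
1/(t + U(I)) = 1/(120483288 - 268) = 1/120483020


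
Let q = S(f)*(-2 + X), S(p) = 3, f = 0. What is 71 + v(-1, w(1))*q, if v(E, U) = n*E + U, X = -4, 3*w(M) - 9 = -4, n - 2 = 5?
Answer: 167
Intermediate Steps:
n = 7 (n = 2 + 5 = 7)
w(M) = 5/3 (w(M) = 3 + (1/3)*(-4) = 3 - 4/3 = 5/3)
v(E, U) = U + 7*E (v(E, U) = 7*E + U = U + 7*E)
q = -18 (q = 3*(-2 - 4) = 3*(-6) = -18)
71 + v(-1, w(1))*q = 71 + (5/3 + 7*(-1))*(-18) = 71 + (5/3 - 7)*(-18) = 71 - 16/3*(-18) = 71 + 96 = 167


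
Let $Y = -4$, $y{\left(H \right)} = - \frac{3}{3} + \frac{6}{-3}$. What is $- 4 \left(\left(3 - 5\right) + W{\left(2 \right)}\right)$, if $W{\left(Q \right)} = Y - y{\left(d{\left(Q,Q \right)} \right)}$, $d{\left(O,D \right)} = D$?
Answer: $12$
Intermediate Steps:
$y{\left(H \right)} = -3$ ($y{\left(H \right)} = \left(-3\right) \frac{1}{3} + 6 \left(- \frac{1}{3}\right) = -1 - 2 = -3$)
$W{\left(Q \right)} = -1$ ($W{\left(Q \right)} = -4 - -3 = -4 + 3 = -1$)
$- 4 \left(\left(3 - 5\right) + W{\left(2 \right)}\right) = - 4 \left(\left(3 - 5\right) - 1\right) = - 4 \left(-2 - 1\right) = \left(-4\right) \left(-3\right) = 12$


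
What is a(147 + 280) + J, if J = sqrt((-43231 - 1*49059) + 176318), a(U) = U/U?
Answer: 1 + 2*sqrt(21007) ≈ 290.88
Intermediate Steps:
a(U) = 1
J = 2*sqrt(21007) (J = sqrt((-43231 - 49059) + 176318) = sqrt(-92290 + 176318) = sqrt(84028) = 2*sqrt(21007) ≈ 289.88)
a(147 + 280) + J = 1 + 2*sqrt(21007)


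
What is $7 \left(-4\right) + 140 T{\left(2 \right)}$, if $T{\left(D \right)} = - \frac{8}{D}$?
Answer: $-588$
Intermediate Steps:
$7 \left(-4\right) + 140 T{\left(2 \right)} = 7 \left(-4\right) + 140 \left(- \frac{8}{2}\right) = -28 + 140 \left(\left(-8\right) \frac{1}{2}\right) = -28 + 140 \left(-4\right) = -28 - 560 = -588$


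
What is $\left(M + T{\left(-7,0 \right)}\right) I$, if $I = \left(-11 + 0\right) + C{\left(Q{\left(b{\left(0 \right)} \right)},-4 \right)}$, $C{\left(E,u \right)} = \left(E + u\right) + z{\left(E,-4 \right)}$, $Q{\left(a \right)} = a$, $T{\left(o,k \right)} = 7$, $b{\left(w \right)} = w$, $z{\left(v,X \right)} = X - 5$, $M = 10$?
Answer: $-408$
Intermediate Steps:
$z{\left(v,X \right)} = -5 + X$
$C{\left(E,u \right)} = -9 + E + u$ ($C{\left(E,u \right)} = \left(E + u\right) - 9 = -9 + E + u$)
$I = -24$ ($I = \left(-11 + 0\right) - 13 = -11 - 13 = -24$)
$\left(M + T{\left(-7,0 \right)}\right) I = \left(10 + 7\right) \left(-24\right) = 17 \left(-24\right) = -408$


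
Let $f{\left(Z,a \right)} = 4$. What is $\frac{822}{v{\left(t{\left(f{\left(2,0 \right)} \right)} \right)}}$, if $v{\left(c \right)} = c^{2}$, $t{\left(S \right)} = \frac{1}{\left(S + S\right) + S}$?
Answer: $118368$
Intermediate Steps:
$t{\left(S \right)} = \frac{1}{3 S}$ ($t{\left(S \right)} = \frac{1}{2 S + S} = \frac{1}{3 S}$)
$\frac{822}{v{\left(t{\left(f{\left(2,0 \right)} \right)} \right)}} = \frac{822}{\left(\frac{1}{3 \cdot 4}\right)^{2}} = \frac{822}{\left(\frac{1}{3} \cdot \frac{1}{4}\right)^{2}} = \frac{822}{\left(\frac{1}{12}\right)^{2}} = 822 \frac{1}{\frac{1}{144}} = 822 \cdot 144 = 118368$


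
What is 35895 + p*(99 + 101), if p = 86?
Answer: 53095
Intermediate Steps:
35895 + p*(99 + 101) = 35895 + 86*(99 + 101) = 35895 + 86*200 = 35895 + 17200 = 53095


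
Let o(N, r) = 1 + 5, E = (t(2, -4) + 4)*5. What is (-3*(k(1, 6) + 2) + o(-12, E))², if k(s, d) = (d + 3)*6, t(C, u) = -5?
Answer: 26244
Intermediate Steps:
k(s, d) = 18 + 6*d (k(s, d) = (3 + d)*6 = 18 + 6*d)
E = -5 (E = (-5 + 4)*5 = -1*5 = -5)
o(N, r) = 6
(-3*(k(1, 6) + 2) + o(-12, E))² = (-3*((18 + 6*6) + 2) + 6)² = (-3*((18 + 36) + 2) + 6)² = (-3*(54 + 2) + 6)² = (-3*56 + 6)² = (-168 + 6)² = (-162)² = 26244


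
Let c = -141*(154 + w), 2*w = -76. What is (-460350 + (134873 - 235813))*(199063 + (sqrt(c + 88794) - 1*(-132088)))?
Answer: -185871744790 - 561290*sqrt(72438) ≈ -1.8602e+11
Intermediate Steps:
w = -38 (w = (1/2)*(-76) = -38)
c = -16356 (c = -141*(154 - 38) = -141*116 = -16356)
(-460350 + (134873 - 235813))*(199063 + (sqrt(c + 88794) - 1*(-132088))) = (-460350 + (134873 - 235813))*(199063 + (sqrt(-16356 + 88794) - 1*(-132088))) = (-460350 - 100940)*(199063 + (sqrt(72438) + 132088)) = -561290*(199063 + (132088 + sqrt(72438))) = -561290*(331151 + sqrt(72438)) = -185871744790 - 561290*sqrt(72438)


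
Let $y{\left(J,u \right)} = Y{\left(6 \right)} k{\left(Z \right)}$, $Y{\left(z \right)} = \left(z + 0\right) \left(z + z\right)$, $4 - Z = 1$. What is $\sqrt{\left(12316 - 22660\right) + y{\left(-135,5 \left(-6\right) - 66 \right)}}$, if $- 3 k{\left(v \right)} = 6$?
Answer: $2 i \sqrt{2622} \approx 102.41 i$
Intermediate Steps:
$Z = 3$ ($Z = 4 - 1 = 3$)
$k{\left(v \right)} = -2$ ($k{\left(v \right)} = \left(- \frac{1}{3}\right) 6 = -2$)
$Y{\left(z \right)} = 2 z^{2}$ ($Y{\left(z \right)} = z 2 z = 2 z^{2}$)
$y{\left(J,u \right)} = -144$ ($y{\left(J,u \right)} = 2 \cdot 6^{2} \left(-2\right) = 2 \cdot 36 \left(-2\right) = 72 \left(-2\right) = -144$)
$\sqrt{\left(12316 - 22660\right) + y{\left(-135,5 \left(-6\right) - 66 \right)}} = \sqrt{\left(12316 - 22660\right) - 144} = \sqrt{-10344 - 144} = \sqrt{-10488} = 2 i \sqrt{2622}$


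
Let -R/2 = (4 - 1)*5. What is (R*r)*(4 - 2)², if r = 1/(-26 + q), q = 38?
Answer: -10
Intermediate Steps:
R = -30 (R = -2*(4 - 1)*5 = -6*5 = -2*15 = -30)
r = 1/12 (r = 1/(-26 + 38) = 1/12 ≈ 0.083333)
(R*r)*(4 - 2)² = (-30*1/12)*(4 - 2)² = -5/2*2² = -5/2*4 = -10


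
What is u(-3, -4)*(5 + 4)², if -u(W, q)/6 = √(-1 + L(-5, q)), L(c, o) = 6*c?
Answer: -486*I*√31 ≈ -2705.9*I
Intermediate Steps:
u(W, q) = -6*I*√31 (u(W, q) = -6*√(-1 + 6*(-5)) = -6*√(-1 - 30) = -6*I*√31)
u(-3, -4)*(5 + 4)² = (-6*I*√31)*(5 + 4)² = -6*I*√31*9² = -6*I*√31*81 = -486*I*√31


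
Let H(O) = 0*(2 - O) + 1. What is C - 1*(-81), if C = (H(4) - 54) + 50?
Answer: 78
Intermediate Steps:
H(O) = 1 (H(O) = 0 + 1 = 1)
C = -3 (C = (1 - 54) + 50 = -53 + 50 = -3)
C - 1*(-81) = -3 - 1*(-81) = -3 + 81 = 78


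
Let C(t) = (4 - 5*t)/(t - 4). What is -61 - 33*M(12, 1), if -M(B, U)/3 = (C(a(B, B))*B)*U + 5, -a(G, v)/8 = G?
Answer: -132898/25 ≈ -5315.9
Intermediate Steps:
a(G, v) = -8*G
C(t) = (4 - 5*t)/(-4 + t)
M(B, U) = -15 - 3*B*U*(4 + 40*B)/(-4 - 8*B) (M(B, U) = -3*((((4 - (-40)*B)/(-4 - 8*B))*B)*U + 5) = -3*((((4 + 40*B)/(-4 - 8*B))*B)*U + 5) = -3*((B*(4 + 40*B)/(-4 - 8*B))*U + 5) = -3*(B*U*(4 + 40*B)/(-4 - 8*B) + 5) = -3*(5 + B*U*(4 + 40*B)/(-4 - 8*B)) = -15 - 3*B*U*(4 + 40*B)/(-4 - 8*B))
-61 - 33*M(12, 1) = -61 - 99*(-5 - 10*12 + 12*1 + 10*1*12**2)/(1 + 2*12) = -61 - 99*(-5 - 120 + 12 + 10*1*144)/(1 + 24) = -61 - 99*(-5 - 120 + 12 + 1440)/25 = -61 - 99*1327/25 = -61 - 33*3981/25 = -61 - 131373/25 = -132898/25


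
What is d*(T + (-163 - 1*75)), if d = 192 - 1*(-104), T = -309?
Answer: -161912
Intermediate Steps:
d = 296 (d = 192 + 104 = 296)
d*(T + (-163 - 1*75)) = 296*(-309 + (-163 - 1*75)) = 296*(-309 + (-163 - 75)) = 296*(-309 - 238) = 296*(-547) = -161912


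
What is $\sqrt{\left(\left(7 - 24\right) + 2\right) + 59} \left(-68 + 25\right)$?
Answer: $- 86 \sqrt{11} \approx -285.23$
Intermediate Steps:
$\sqrt{\left(\left(7 - 24\right) + 2\right) + 59} \left(-68 + 25\right) = \sqrt{\left(-17 + 2\right) + 59} \left(-43\right) = \sqrt{-15 + 59} \left(-43\right) = \sqrt{44} \left(-43\right) = 2 \sqrt{11} \left(-43\right) = - 86 \sqrt{11}$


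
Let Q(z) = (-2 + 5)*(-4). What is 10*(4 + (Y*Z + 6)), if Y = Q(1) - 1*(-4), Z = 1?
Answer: 20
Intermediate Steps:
Q(z) = -12 (Q(z) = 3*(-4) = -12)
Y = -8 (Y = -12 - 1*(-4) = -12 + 4 = -8)
10*(4 + (Y*Z + 6)) = 10*(4 + (-8*1 + 6)) = 10*(4 + (-8 + 6)) = 10*(4 - 2) = 10*2 = 20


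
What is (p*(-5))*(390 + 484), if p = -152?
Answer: 664240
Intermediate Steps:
(p*(-5))*(390 + 484) = (-152*(-5))*(390 + 484) = 760*874 = 664240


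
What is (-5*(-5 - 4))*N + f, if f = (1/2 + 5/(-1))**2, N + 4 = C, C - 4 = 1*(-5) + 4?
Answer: -99/4 ≈ -24.750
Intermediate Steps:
C = 3 (C = 4 + (1*(-5) + 4) = 4 + (-5 + 4) = 4 - 1 = 3)
N = -1 (N = -4 + 3 = -1)
f = 81/4 (f = (1*(1/2) + 5*(-1))**2 = (1/2 - 5)**2 = (-9/2)**2 = 81/4 ≈ 20.250)
(-5*(-5 - 4))*N + f = -5*(-5 - 4)*(-1) + 81/4 = -5*(-9)*(-1) + 81/4 = 45*(-1) + 81/4 = -45 + 81/4 = -99/4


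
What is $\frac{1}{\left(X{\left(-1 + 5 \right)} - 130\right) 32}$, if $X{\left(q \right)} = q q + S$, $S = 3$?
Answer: $- \frac{1}{3552} \approx -0.00028153$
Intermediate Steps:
$X{\left(q \right)} = 3 + q^{2}$ ($X{\left(q \right)} = q q + 3 = q^{2} + 3 = 3 + q^{2}$)
$\frac{1}{\left(X{\left(-1 + 5 \right)} - 130\right) 32} = \frac{1}{\left(\left(3 + \left(-1 + 5\right)^{2}\right) - 130\right) 32} = \frac{1}{\left(\left(3 + 4^{2}\right) - 130\right) 32} = \frac{1}{\left(\left(3 + 16\right) - 130\right) 32} = \frac{1}{\left(19 - 130\right) 32} = \frac{1}{\left(-111\right) 32} = \frac{1}{-3552} = - \frac{1}{3552}$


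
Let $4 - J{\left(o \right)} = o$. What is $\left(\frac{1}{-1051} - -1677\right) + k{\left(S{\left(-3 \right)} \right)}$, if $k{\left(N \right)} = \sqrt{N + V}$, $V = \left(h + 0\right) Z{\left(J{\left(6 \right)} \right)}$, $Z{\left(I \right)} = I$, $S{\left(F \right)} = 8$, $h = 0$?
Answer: $\frac{1762526}{1051} + 2 \sqrt{2} \approx 1679.8$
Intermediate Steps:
$J{\left(o \right)} = 4 - o$
$V = 0$ ($V = \left(0 + 0\right) \left(4 - 6\right) = 0 \left(4 - 6\right) = 0 \left(-2\right) = 0$)
$k{\left(N \right)} = \sqrt{N}$ ($k{\left(N \right)} = \sqrt{N + 0} = \sqrt{N}$)
$\left(\frac{1}{-1051} - -1677\right) + k{\left(S{\left(-3 \right)} \right)} = \left(\frac{1}{-1051} - -1677\right) + \sqrt{8} = \left(- \frac{1}{1051} + 1677\right) + 2 \sqrt{2} = \frac{1762526}{1051} + 2 \sqrt{2}$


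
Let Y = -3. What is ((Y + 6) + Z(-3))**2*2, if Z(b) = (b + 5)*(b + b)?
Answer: 162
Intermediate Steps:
Z(b) = 2*b*(5 + b) (Z(b) = (5 + b)*(2*b) = 2*b*(5 + b))
((Y + 6) + Z(-3))**2*2 = ((-3 + 6) + 2*(-3)*(5 - 3))**2*2 = (3 + 2*(-3)*2)**2*2 = (3 - 12)**2*2 = (-9)**2*2 = 81*2 = 162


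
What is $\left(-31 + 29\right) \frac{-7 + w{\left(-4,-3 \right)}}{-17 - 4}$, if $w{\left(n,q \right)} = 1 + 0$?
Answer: $- \frac{4}{7} \approx -0.57143$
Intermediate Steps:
$w{\left(n,q \right)} = 1$
$\left(-31 + 29\right) \frac{-7 + w{\left(-4,-3 \right)}}{-17 - 4} = \left(-31 + 29\right) \frac{-7 + 1}{-17 - 4} = - 2 \left(- \frac{6}{-21}\right) = - 2 \left(\left(-6\right) \left(- \frac{1}{21}\right)\right) = \left(-2\right) \frac{2}{7} = - \frac{4}{7}$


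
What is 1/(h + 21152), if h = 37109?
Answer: 1/58261 ≈ 1.7164e-5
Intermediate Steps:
1/(h + 21152) = 1/(37109 + 21152) = 1/58261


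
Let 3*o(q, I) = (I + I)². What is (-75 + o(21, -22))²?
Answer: 2927521/9 ≈ 3.2528e+5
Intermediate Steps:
o(q, I) = 4*I²/3 (o(q, I) = (I + I)²/3 = (2*I)²/3 = (4*I²)/3 = 4*I²/3)
(-75 + o(21, -22))² = (-75 + (4/3)*(-22)²)² = (-75 + (4/3)*484)² = (-75 + 1936/3)² = (1711/3)² = 2927521/9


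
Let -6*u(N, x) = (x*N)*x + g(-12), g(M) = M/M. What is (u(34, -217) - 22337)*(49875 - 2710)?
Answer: -81833586085/6 ≈ -1.3639e+10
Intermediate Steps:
g(M) = 1
u(N, x) = -⅙ - N*x²/6 (u(N, x) = -((x*N)*x + 1)/6 = -((N*x)*x + 1)/6 = -(N*x² + 1)/6 = -(1 + N*x²)/6 = -⅙ - N*x²/6)
(u(34, -217) - 22337)*(49875 - 2710) = ((-⅙ - ⅙*34*(-217)²) - 22337)*(49875 - 2710) = ((-⅙ - ⅙*34*47089) - 22337)*47165 = ((-⅙ - 800513/3) - 22337)*47165 = (-1601027/6 - 22337)*47165 = -1735049/6*47165 = -81833586085/6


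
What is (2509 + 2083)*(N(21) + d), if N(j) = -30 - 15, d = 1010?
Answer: 4431280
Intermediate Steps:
N(j) = -45
(2509 + 2083)*(N(21) + d) = (2509 + 2083)*(-45 + 1010) = 4592*965 = 4431280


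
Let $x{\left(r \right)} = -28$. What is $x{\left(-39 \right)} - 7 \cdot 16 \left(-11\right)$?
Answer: $1204$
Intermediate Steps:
$x{\left(-39 \right)} - 7 \cdot 16 \left(-11\right) = -28 - 7 \cdot 16 \left(-11\right) = -28 - 112 \left(-11\right) = -28 - -1232 = -28 + 1232 = 1204$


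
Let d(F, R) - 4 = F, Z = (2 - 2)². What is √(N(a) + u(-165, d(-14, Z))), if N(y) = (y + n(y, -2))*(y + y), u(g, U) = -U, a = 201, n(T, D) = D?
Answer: 2*√20002 ≈ 282.86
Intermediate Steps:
Z = 0 (Z = 0² = 0)
d(F, R) = 4 + F
N(y) = 2*y*(-2 + y) (N(y) = (y - 2)*(y + y) = (-2 + y)*(2*y) = 2*y*(-2 + y))
√(N(a) + u(-165, d(-14, Z))) = √(2*201*(-2 + 201) - (4 - 14)) = √(2*201*199 - 1*(-10)) = √(79998 + 10) = √80008 = 2*√20002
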